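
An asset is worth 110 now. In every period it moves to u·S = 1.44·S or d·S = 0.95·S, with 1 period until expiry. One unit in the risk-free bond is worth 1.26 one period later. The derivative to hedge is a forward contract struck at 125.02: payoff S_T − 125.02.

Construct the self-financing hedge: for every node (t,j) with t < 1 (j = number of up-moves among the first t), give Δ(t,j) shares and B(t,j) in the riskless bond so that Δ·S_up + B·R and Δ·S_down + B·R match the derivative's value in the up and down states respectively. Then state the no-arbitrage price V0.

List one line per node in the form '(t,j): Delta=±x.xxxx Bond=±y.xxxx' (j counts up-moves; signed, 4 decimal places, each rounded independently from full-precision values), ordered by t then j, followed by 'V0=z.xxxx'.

(0,0): Delta=1.0000 Bond=-99.2222
V0=10.7778

Since d<R<u, set p* = (R−d)/(u−d) = 0.6327; price each node as the discounted p*-expectation of its children.
At expiry t=1: V(1,0)=-20.5200, V(1,1)=33.3800
  t=0,j=0: stock 110.0000 → up 158.4000 (V=33.3800), down 104.5000 (V=-20.5200). Price 10.7778; hedge Δ=1.0000, bond B=-99.2222.
Each (Δ,B) replicates both successor values, so the strategy is self-financing and V0 is arbitrage-free.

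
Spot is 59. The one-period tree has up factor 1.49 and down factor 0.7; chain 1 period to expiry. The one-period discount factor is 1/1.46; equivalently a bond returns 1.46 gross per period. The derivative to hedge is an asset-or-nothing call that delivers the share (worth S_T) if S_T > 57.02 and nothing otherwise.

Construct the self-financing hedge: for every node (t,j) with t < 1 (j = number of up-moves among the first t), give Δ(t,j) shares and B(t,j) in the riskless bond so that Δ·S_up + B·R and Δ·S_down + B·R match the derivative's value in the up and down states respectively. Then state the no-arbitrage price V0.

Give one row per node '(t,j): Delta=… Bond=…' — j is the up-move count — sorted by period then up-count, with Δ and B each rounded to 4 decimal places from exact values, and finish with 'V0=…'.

(0,0): Delta=1.8861 Bond=-53.3527
V0=57.9258

Since d<R<u, set p* = (R−d)/(u−d) = 0.9620; price each node as the discounted p*-expectation of its children.
Payoff layer (t=1): V(1,0)=0.0000, V(1,1)=87.9100
  t=0,j=0: stock 59.0000 → up 87.9100 (V=87.9100), down 41.3000 (V=0.0000). Price 57.9258; hedge Δ=1.8861, bond B=-53.3527.
Check: Δ(0,0)·S0 + B(0,0) = 57.9258 = V0.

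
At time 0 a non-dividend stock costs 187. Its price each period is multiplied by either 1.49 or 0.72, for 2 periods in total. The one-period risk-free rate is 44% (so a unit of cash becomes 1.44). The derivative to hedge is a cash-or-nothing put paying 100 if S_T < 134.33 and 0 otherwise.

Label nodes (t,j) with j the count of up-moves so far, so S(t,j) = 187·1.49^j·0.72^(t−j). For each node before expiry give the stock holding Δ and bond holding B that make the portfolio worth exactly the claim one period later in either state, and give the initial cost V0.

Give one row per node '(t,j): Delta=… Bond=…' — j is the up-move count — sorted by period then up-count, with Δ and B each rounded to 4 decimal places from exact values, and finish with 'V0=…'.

(0,0): Delta=-0.0313 Bond=6.0597
(1,0): Delta=-0.9646 Bond=134.3795
(1,1): Delta=0.0000 Bond=0.0000
V0=0.2033

The replicating-portfolio and risk-neutral prices coincide; use p* = (1.44−0.72)/(1.49−0.72) = 0.9351 for the latter.
Terminal values V(2,·): V(2,0)=100.0000, V(2,1)=0.0000, V(2,2)=0.0000
Node (1,0) S=134.6400: V=(p*·0.0000+(1−p*)·100.0000)/1.44=4.5094; Δ=(0.0000−100.0000)/(200.6136−96.9408)=-0.9646; B=V−Δ·S=134.3795
Node (1,1) S=278.6300: V=(p*·0.0000+(1−p*)·0.0000)/1.44=0.0000; Δ=(0.0000−0.0000)/(415.1587−200.6136)=0.0000; B=V−Δ·S=0.0000
Node (0,0) S=187.0000: V=(p*·0.0000+(1−p*)·4.5094)/1.44=0.2033; Δ=(0.0000−4.5094)/(278.6300−134.6400)=-0.0313; B=V−Δ·S=6.0597
Self-financing check: at every node Δ·S+B equals the discounted successor values.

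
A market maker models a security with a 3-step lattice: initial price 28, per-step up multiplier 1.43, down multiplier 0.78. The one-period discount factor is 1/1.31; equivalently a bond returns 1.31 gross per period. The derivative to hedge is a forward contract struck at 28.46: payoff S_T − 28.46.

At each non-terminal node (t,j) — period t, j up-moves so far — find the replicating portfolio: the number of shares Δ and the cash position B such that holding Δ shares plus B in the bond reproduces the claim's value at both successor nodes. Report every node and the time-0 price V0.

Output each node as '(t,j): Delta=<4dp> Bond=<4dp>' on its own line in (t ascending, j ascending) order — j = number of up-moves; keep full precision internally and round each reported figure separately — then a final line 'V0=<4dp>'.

(0,0): Delta=1.0000 Bond=-12.6596
(1,0): Delta=1.0000 Bond=-16.5841
(1,1): Delta=1.0000 Bond=-16.5841
(2,0): Delta=1.0000 Bond=-21.7252
(2,1): Delta=1.0000 Bond=-21.7252
(2,2): Delta=1.0000 Bond=-21.7252
V0=15.3404

Under the risk-neutral measure, an up-move has probability p* = (R−d)/(u−d) = 0.8154 and values discount at R = 1.31.
Payoff layer (t=3): V(3,0)=-15.1725, V(3,1)=-4.0997, V(3,2)=16.2006, V(3,3)=53.4178
  t=2,j=0: stock 17.0352 → up 24.3603 (V=-4.0997), down 13.2875 (V=-15.1725). Price -4.6900; hedge Δ=1.0000, bond B=-21.7252.
  t=2,j=1: stock 31.2312 → up 44.6606 (V=16.2006), down 24.3603 (V=-4.0997). Price 9.5060; hedge Δ=1.0000, bond B=-21.7252.
  t=2,j=2: stock 57.2572 → up 81.8778 (V=53.4178), down 44.6606 (V=16.2006). Price 35.5320; hedge Δ=1.0000, bond B=-21.7252.
  t=1,j=0: stock 21.8400 → up 31.2312 (V=9.5060), down 17.0352 (V=-4.6900). Price 5.2559; hedge Δ=1.0000, bond B=-16.5841.
  t=1,j=1: stock 40.0400 → up 57.2572 (V=35.5320), down 31.2312 (V=9.5060). Price 23.4559; hedge Δ=1.0000, bond B=-16.5841.
  t=0,j=0: stock 28.0000 → up 40.0400 (V=23.4559), down 21.8400 (V=5.2559). Price 15.3404; hedge Δ=1.0000, bond B=-12.6596.
Self-financing check: at every node Δ·S+B equals the discounted successor values.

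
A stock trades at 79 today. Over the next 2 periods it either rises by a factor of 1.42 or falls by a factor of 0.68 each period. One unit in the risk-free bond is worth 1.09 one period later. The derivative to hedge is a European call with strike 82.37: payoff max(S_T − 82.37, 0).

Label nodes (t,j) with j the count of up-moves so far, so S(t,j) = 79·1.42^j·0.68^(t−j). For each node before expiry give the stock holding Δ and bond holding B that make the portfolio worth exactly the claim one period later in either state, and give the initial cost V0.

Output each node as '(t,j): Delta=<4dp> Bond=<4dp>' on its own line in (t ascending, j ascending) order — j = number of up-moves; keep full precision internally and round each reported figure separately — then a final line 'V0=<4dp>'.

No-arbitrage ⇒ martingale measure with p* = (R−d)/(u−d) = 0.5541.
Terminal values V(2,·): V(2,0)=0.0000, V(2,1)=0.0000, V(2,2)=76.9256
(1,0): S=53.7200. Δ = (V_up−V_dn)/(S_up−S_dn) = (0.0000−0.0000)/(76.2824−36.5296) = 0.0000. V = [p*·0.0000 + (1−p*)·0.0000]/1.09 = 0.0000. B = V − Δ·S = 0.0000.
(1,1): S=112.1800. Δ = (V_up−V_dn)/(S_up−S_dn) = (76.9256−0.0000)/(159.2956−76.2824) = 0.9267. V = [p*·76.9256 + (1−p*)·0.0000]/1.09 = 39.1018. B = V − Δ·S = -64.8517.
(0,0): S=79.0000. Δ = (V_up−V_dn)/(S_up−S_dn) = (39.1018−0.0000)/(112.1800−53.7200) = 0.6689. V = [p*·39.1018 + (1−p*)·0.0000]/1.09 = 19.8757. B = V − Δ·S = -32.9646.
Self-financing check: at every node Δ·S+B equals the discounted successor values.

(0,0): Delta=0.6689 Bond=-32.9646
(1,0): Delta=0.0000 Bond=0.0000
(1,1): Delta=0.9267 Bond=-64.8517
V0=19.8757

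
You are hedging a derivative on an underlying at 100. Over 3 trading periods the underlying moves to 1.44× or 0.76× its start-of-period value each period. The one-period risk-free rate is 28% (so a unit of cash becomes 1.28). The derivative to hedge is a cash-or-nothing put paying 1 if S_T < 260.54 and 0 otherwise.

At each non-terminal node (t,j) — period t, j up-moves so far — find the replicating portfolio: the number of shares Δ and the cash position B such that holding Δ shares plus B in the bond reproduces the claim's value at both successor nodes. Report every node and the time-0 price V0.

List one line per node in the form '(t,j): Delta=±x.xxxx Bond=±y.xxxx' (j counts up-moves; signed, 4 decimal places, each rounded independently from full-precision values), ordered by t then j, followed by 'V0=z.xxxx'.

(0,0): Delta=-0.0052 Bond=0.7885
(1,0): Delta=0.0000 Bond=0.6104
(1,1): Delta=-0.0061 Bond=1.1320
(2,0): Delta=0.0000 Bond=0.7812
(2,1): Delta=0.0000 Bond=0.7812
(2,2): Delta=-0.0071 Bond=1.6544
V0=0.2636

The replicating-portfolio and risk-neutral prices coincide; use p* = (1.28−0.76)/(1.44−0.76) = 0.7647 for the latter.
Terminal values V(3,·): V(3,0)=1.0000, V(3,1)=1.0000, V(3,2)=1.0000, V(3,3)=0.0000
(2,0): S=57.7600. Δ = (V_up−V_dn)/(S_up−S_dn) = (1.0000−1.0000)/(83.1744−43.8976) = 0.0000. V = [p*·1.0000 + (1−p*)·1.0000]/1.28 = 0.7812. B = V − Δ·S = 0.7812.
(2,1): S=109.4400. Δ = (V_up−V_dn)/(S_up−S_dn) = (1.0000−1.0000)/(157.5936−83.1744) = 0.0000. V = [p*·1.0000 + (1−p*)·1.0000]/1.28 = 0.7812. B = V − Δ·S = 0.7812.
(2,2): S=207.3600. Δ = (V_up−V_dn)/(S_up−S_dn) = (0.0000−1.0000)/(298.5984−157.5936) = -0.0071. V = [p*·0.0000 + (1−p*)·1.0000]/1.28 = 0.1838. B = V − Δ·S = 1.6544.
(1,0): S=76.0000. Δ = (V_up−V_dn)/(S_up−S_dn) = (0.7812−0.7812)/(109.4400−57.7600) = 0.0000. V = [p*·0.7812 + (1−p*)·0.7812]/1.28 = 0.6104. B = V − Δ·S = 0.6104.
(1,1): S=144.0000. Δ = (V_up−V_dn)/(S_up−S_dn) = (0.1838−0.7812)/(207.3600−109.4400) = -0.0061. V = [p*·0.1838 + (1−p*)·0.7812]/1.28 = 0.2534. B = V − Δ·S = 1.1320.
(0,0): S=100.0000. Δ = (V_up−V_dn)/(S_up−S_dn) = (0.2534−0.6104)/(144.0000−76.0000) = -0.0052. V = [p*·0.2534 + (1−p*)·0.6104]/1.28 = 0.2636. B = V − Δ·S = 0.7885.
Root portfolio cost Δ·100+B reproduces V0=0.2636.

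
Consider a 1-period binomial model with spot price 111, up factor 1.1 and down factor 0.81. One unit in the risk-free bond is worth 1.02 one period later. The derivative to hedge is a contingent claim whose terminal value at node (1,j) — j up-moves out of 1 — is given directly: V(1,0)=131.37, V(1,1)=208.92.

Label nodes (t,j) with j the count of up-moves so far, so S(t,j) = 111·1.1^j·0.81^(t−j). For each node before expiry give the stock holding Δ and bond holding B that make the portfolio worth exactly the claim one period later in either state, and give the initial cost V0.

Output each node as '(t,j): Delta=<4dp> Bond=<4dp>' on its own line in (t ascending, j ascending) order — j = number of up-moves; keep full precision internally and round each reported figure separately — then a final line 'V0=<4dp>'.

Under the risk-neutral measure, an up-move has probability p* = (R−d)/(u−d) = 0.7241 and values discount at R = 1.02.
Payoff layer (t=1): V(1,0)=131.3700, V(1,1)=208.9200
Node (0,0) S=111.0000: V=(p*·208.9200+(1−p*)·131.3700)/1.02=183.8499; Δ=(208.9200−131.3700)/(122.1000−89.9100)=2.4091; B=V−Δ·S=-83.5639
The time-0 hedge costs 183.8499, which is the no-arbitrage price.

(0,0): Delta=2.4091 Bond=-83.5639
V0=183.8499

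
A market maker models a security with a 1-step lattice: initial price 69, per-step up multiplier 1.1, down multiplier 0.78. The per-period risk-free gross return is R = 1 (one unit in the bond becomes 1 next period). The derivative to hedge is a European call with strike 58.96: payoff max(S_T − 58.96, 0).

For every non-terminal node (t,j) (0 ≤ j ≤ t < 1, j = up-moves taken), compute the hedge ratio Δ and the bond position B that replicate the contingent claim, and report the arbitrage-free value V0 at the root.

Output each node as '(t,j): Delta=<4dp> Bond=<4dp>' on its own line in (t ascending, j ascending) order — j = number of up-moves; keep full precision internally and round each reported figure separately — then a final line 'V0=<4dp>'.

(0,0): Delta=0.7672 Bond=-41.2912
V0=11.6463

The replicating-portfolio and risk-neutral prices coincide; use p* = (1−0.78)/(1.1−0.78) = 0.6875 for the latter.
At expiry t=1: V(1,0)=0.0000, V(1,1)=16.9400
(0,0): S=69.0000. Δ = (V_up−V_dn)/(S_up−S_dn) = (16.9400−0.0000)/(75.9000−53.8200) = 0.7672. V = [p*·16.9400 + (1−p*)·0.0000]/1 = 11.6463. B = V − Δ·S = -41.2912.
Each (Δ,B) replicates both successor values, so the strategy is self-financing and V0 is arbitrage-free.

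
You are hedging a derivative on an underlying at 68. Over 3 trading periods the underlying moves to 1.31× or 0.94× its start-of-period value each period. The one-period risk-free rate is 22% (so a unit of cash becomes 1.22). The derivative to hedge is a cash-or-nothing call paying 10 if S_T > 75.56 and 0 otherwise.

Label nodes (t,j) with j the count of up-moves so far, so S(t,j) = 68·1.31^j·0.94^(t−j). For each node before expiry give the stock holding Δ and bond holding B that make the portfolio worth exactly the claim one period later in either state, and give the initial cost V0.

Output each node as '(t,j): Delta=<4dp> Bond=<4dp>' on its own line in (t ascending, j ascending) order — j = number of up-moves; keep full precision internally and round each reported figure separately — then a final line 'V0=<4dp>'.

(0,0): Delta=0.0158 Bond=4.3534
(1,0): Delta=0.0843 Bond=0.9325
(1,1): Delta=0.0000 Bond=6.7186
(2,0): Delta=0.4498 Bond=-20.8241
(2,1): Delta=0.0000 Bond=8.1967
(2,2): Delta=0.0000 Bond=8.1967
V0=5.4278

Since d<R<u, set p* = (R−d)/(u−d) = 0.7568; price each node as the discounted p*-expectation of its children.
At expiry t=3: V(3,0)=0.0000, V(3,1)=10.0000, V(3,2)=10.0000, V(3,3)=10.0000
Node (2,0) S=60.0848: V=(p*·10.0000+(1−p*)·0.0000)/1.22=6.2029; Δ=(10.0000−0.0000)/(78.7111−56.4797)=0.4498; B=V−Δ·S=-20.8241
Node (2,1) S=83.7352: V=(p*·10.0000+(1−p*)·10.0000)/1.22=8.1967; Δ=(10.0000−10.0000)/(109.6931−78.7111)=0.0000; B=V−Δ·S=8.1967
Node (2,2) S=116.6948: V=(p*·10.0000+(1−p*)·10.0000)/1.22=8.1967; Δ=(10.0000−10.0000)/(152.8702−109.6931)=0.0000; B=V−Δ·S=8.1967
Node (1,0) S=63.9200: V=(p*·8.1967+(1−p*)·6.2029)/1.22=6.3211; Δ=(8.1967−6.2029)/(83.7352−60.0848)=0.0843; B=V−Δ·S=0.9325
Node (1,1) S=89.0800: V=(p*·8.1967+(1−p*)·8.1967)/1.22=6.7186; Δ=(8.1967−8.1967)/(116.6948−83.7352)=0.0000; B=V−Δ·S=6.7186
Node (0,0) S=68.0000: V=(p*·6.7186+(1−p*)·6.3211)/1.22=5.4278; Δ=(6.7186−6.3211)/(89.0800−63.9200)=0.0158; B=V−Δ·S=4.3534
Self-financing check: at every node Δ·S+B equals the discounted successor values.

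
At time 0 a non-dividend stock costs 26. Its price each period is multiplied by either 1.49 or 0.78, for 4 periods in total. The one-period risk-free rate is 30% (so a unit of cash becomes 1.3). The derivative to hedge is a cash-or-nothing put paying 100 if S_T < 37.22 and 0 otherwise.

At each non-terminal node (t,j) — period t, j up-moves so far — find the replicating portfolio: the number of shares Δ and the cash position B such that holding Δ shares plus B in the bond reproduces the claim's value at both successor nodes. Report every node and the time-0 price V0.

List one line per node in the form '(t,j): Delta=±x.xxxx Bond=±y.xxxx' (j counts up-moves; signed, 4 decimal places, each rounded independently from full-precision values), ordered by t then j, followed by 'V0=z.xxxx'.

(0,0): Delta=-1.0618 Bond=37.8219
(1,0): Delta=-2.2043 Bond=72.3389
(1,1): Delta=-0.8433 Bond=40.7024
(2,0): Delta=0.0000 Bond=59.1716
(2,1): Delta=-2.6260 Bond=106.7812
(2,2): Delta=-0.5023 Bond=33.2305
(3,0): Delta=0.0000 Bond=76.9231
(3,1): Delta=0.0000 Bond=76.9231
(3,2): Delta=-3.1282 Bond=161.4301
(3,3): Delta=0.0000 Bond=0.0000
V0=10.2150

Since d<R<u, set p* = (R−d)/(u−d) = 0.7324; price each node as the discounted p*-expectation of its children.
At expiry t=4: V(4,0)=100.0000, V(4,1)=100.0000, V(4,2)=100.0000, V(4,3)=0.0000, V(4,4)=0.0000
  t=3,j=0: stock 12.3384 → up 18.3841 (V=100.0000), down 9.6239 (V=100.0000). Price 76.9231; hedge Δ=0.0000, bond B=76.9231.
  t=3,j=1: stock 23.5694 → up 35.1184 (V=100.0000), down 18.3841 (V=100.0000). Price 76.9231; hedge Δ=0.0000, bond B=76.9231.
  t=3,j=2: stock 45.0236 → up 67.0852 (V=0.0000), down 35.1184 (V=100.0000). Price 20.5850; hedge Δ=-3.1282, bond B=161.4301.
  t=3,j=3: stock 86.0067 → up 128.1499 (V=0.0000), down 67.0852 (V=0.0000). Price 0.0000; hedge Δ=0.0000, bond B=0.0000.
  t=2,j=0: stock 15.8184 → up 23.5694 (V=76.9231), down 12.3384 (V=76.9231). Price 59.1716; hedge Δ=0.0000, bond B=59.1716.
  t=2,j=1: stock 30.2172 → up 45.0236 (V=20.5850), down 23.5694 (V=76.9231). Price 27.4319; hedge Δ=-2.6260, bond B=106.7812.
  t=2,j=2: stock 57.7226 → up 86.0067 (V=0.0000), down 45.0236 (V=20.5850). Price 4.2374; hedge Δ=-0.5023, bond B=33.2305.
  t=1,j=0: stock 20.2800 → up 30.2172 (V=27.4319), down 15.8184 (V=59.1716). Price 27.6351; hedge Δ=-2.2043, bond B=72.3389.
  t=1,j=1: stock 38.7400 → up 57.7226 (V=4.2374), down 30.2172 (V=27.4319). Price 8.0342; hedge Δ=-0.8433, bond B=40.7024.
  t=0,j=0: stock 26.0000 → up 38.7400 (V=8.0342), down 20.2800 (V=27.6351). Price 10.2150; hedge Δ=-1.0618, bond B=37.8219.
Self-financing check: at every node Δ·S+B equals the discounted successor values.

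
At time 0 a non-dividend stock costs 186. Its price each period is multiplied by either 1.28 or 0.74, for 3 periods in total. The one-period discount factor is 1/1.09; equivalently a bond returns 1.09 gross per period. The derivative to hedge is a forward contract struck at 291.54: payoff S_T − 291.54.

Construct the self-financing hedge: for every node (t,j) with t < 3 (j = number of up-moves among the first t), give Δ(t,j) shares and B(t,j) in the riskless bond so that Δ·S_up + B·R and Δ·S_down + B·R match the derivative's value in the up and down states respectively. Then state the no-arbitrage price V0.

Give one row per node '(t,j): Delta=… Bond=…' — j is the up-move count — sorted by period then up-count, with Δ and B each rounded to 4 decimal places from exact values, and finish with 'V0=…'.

Risk-neutral probability p* = (R−d)/(u−d) = (1.09−0.74)/(1.28−0.74) = 0.6481.
Terminal payoffs: V(3,0)=-216.1683, V(3,1)=-161.1674, V(3,2)=-66.0306, V(3,3)=98.5303
  t=2,j=0: stock 101.8536 → up 130.3726 (V=-161.1674), down 75.3717 (V=-216.1683). Price -165.6143; hedge Δ=1.0000, bond B=-267.4679.
  t=2,j=1: stock 176.1792 → up 225.5094 (V=-66.0306), down 130.3726 (V=-161.1674). Price -91.2887; hedge Δ=1.0000, bond B=-267.4679.
  t=2,j=2: stock 304.7424 → up 390.0703 (V=98.5303), down 225.5094 (V=-66.0306). Price 37.2745; hedge Δ=1.0000, bond B=-267.4679.
  t=1,j=0: stock 137.6400 → up 176.1792 (V=-91.2887), down 101.8536 (V=-165.6143). Price -107.7434; hedge Δ=1.0000, bond B=-245.3834.
  t=1,j=1: stock 238.0800 → up 304.7424 (V=37.2745), down 176.1792 (V=-91.2887). Price -7.3034; hedge Δ=1.0000, bond B=-245.3834.
  t=0,j=0: stock 186.0000 → up 238.0800 (V=-7.3034), down 137.6400 (V=-107.7434). Price -39.1224; hedge Δ=1.0000, bond B=-225.1224.
The time-0 hedge costs -39.1224, which is the no-arbitrage price.

(0,0): Delta=1.0000 Bond=-225.1224
(1,0): Delta=1.0000 Bond=-245.3834
(1,1): Delta=1.0000 Bond=-245.3834
(2,0): Delta=1.0000 Bond=-267.4679
(2,1): Delta=1.0000 Bond=-267.4679
(2,2): Delta=1.0000 Bond=-267.4679
V0=-39.1224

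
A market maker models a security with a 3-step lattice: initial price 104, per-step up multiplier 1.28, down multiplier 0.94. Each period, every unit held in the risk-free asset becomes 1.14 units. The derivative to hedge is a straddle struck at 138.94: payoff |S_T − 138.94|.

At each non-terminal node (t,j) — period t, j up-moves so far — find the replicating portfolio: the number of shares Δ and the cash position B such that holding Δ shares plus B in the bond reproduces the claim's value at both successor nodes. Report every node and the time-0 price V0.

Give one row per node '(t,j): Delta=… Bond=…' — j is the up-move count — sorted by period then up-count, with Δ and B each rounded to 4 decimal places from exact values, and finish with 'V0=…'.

(0,0): Delta=0.3201 Bond=-9.5030
(1,0): Delta=-0.3408 Bond=53.7761
(1,1): Delta=0.6598 Bond=-56.0600
(2,0): Delta=-1.0000 Bond=121.8772
(2,1): Delta=-0.0020 Bond=18.9041
(2,2): Delta=1.0000 Bond=-121.8772
V0=23.7824

Since d<R<u, set p* = (R−d)/(u−d) = 0.5882; price each node as the discounted p*-expectation of its children.
At expiry t=3: V(3,0)=52.5593, V(3,1)=21.3152, V(3,2)=21.2300, V(3,3)=79.1638
(2,0): S=91.8944. Δ = (V_up−V_dn)/(S_up−S_dn) = (21.3152−52.5593)/(117.6248−86.3807) = -1.0000. V = [p*·21.3152 + (1−p*)·52.5593]/1.14 = 29.9828. B = V − Δ·S = 121.8772.
(2,1): S=125.1328. Δ = (V_up−V_dn)/(S_up−S_dn) = (21.2300−21.3152)/(160.1700−117.6248) = -0.0020. V = [p*·21.2300 + (1−p*)·21.3152]/1.14 = 18.6536. B = V − Δ·S = 18.9041.
(2,2): S=170.3936. Δ = (V_up−V_dn)/(S_up−S_dn) = (79.1638−21.2300)/(218.1038−160.1700) = 1.0000. V = [p*·79.1638 + (1−p*)·21.2300]/1.14 = 48.5164. B = V − Δ·S = -121.8772.
(1,0): S=97.7600. Δ = (V_up−V_dn)/(S_up−S_dn) = (18.6536−29.9828)/(125.1328−91.8944) = -0.3408. V = [p*·18.6536 + (1−p*)·29.9828]/1.14 = 20.4549. B = V − Δ·S = 53.7761.
(1,1): S=133.1200. Δ = (V_up−V_dn)/(S_up−S_dn) = (48.5164−18.6536)/(170.3936−125.1328) = 0.6598. V = [p*·48.5164 + (1−p*)·18.6536]/1.14 = 31.7719. B = V − Δ·S = -56.0600.
(0,0): S=104.0000. Δ = (V_up−V_dn)/(S_up−S_dn) = (31.7719−20.4549)/(133.1200−97.7600) = 0.3201. V = [p*·31.7719 + (1−p*)·20.4549]/1.14 = 23.7824. B = V − Δ·S = -9.5030.
Root portfolio cost Δ·104+B reproduces V0=23.7824.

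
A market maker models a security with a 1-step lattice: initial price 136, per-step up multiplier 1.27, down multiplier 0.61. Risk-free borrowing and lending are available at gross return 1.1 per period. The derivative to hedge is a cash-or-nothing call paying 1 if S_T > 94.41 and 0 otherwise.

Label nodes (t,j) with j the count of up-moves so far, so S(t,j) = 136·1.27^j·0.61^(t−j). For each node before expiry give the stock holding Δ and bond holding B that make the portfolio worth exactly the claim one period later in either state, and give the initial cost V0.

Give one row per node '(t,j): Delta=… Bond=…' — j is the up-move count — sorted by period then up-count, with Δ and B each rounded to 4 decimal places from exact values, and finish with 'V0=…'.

The replicating-portfolio and risk-neutral prices coincide; use p* = (1.1−0.61)/(1.27−0.61) = 0.7424 for the latter.
Payoff layer (t=1): V(1,0)=0.0000, V(1,1)=1.0000
  t=0,j=0: stock 136.0000 → up 172.7200 (V=1.0000), down 82.9600 (V=0.0000). Price 0.6749; hedge Δ=0.0111, bond B=-0.8402.
Each (Δ,B) replicates both successor values, so the strategy is self-financing and V0 is arbitrage-free.

(0,0): Delta=0.0111 Bond=-0.8402
V0=0.6749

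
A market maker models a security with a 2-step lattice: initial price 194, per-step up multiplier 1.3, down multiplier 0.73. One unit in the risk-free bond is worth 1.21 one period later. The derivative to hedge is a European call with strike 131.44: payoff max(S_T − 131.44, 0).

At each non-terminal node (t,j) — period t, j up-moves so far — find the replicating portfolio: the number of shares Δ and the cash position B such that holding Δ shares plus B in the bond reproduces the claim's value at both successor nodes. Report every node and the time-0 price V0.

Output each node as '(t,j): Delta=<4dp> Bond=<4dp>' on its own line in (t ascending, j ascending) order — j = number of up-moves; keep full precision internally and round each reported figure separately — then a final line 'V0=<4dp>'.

(0,0): Delta=0.9669 Bond=-82.8743
(1,0): Delta=0.6524 Bond=-55.7433
(1,1): Delta=1.0000 Bond=-108.6281
V0=104.7025

The replicating-portfolio and risk-neutral prices coincide; use p* = (1.21−0.73)/(1.3−0.73) = 0.8421 for the latter.
Terminal payoffs: V(2,0)=0.0000, V(2,1)=52.6660, V(2,2)=196.4200
  t=1,j=0: stock 141.6200 → up 184.1060 (V=52.6660), down 103.3826 (V=0.0000). Price 36.6532; hedge Δ=0.6524, bond B=-55.7433.
  t=1,j=1: stock 252.2000 → up 327.8600 (V=196.4200), down 184.1060 (V=52.6660). Price 143.5719; hedge Δ=1.0000, bond B=-108.6281.
  t=0,j=0: stock 194.0000 → up 252.2000 (V=143.5719), down 141.6200 (V=36.6532). Price 104.7025; hedge Δ=0.9669, bond B=-82.8743.
Root portfolio cost Δ·194+B reproduces V0=104.7025.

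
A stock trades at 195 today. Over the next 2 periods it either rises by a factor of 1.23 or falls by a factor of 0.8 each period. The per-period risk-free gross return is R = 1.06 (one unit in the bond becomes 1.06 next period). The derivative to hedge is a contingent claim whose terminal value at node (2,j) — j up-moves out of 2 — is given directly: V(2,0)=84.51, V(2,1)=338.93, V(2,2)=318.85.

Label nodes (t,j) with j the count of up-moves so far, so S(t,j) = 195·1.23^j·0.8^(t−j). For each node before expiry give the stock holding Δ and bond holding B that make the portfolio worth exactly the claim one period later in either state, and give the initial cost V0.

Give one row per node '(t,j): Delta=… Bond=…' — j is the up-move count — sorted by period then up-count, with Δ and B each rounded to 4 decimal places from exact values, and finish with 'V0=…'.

The replicating-portfolio and risk-neutral prices coincide; use p* = (1.06−0.8)/(1.23−0.8) = 0.6047 for the latter.
Terminal payoffs: V(2,0)=84.5100, V(2,1)=338.9300, V(2,2)=318.8500
Node (1,0) S=156.0000: V=(p*·338.9300+(1−p*)·84.5100)/1.06=224.8541; Δ=(338.9300−84.5100)/(191.8800−124.8000)=3.7928; B=V−Δ·S=-366.8203
Node (1,1) S=239.8500: V=(p*·318.8500+(1−p*)·338.9300)/1.06=308.2911; Δ=(318.8500−338.9300)/(295.0155−191.8800)=-0.1947; B=V−Δ·S=354.9888
Node (0,0) S=195.0000: V=(p*·308.2911+(1−p*)·224.8541)/1.06=259.7211; Δ=(308.2911−224.8541)/(239.8500−156.0000)=0.9951; B=V−Δ·S=65.6815
Self-financing check: at every node Δ·S+B equals the discounted successor values.

(0,0): Delta=0.9951 Bond=65.6815
(1,0): Delta=3.7928 Bond=-366.8203
(1,1): Delta=-0.1947 Bond=354.9888
V0=259.7211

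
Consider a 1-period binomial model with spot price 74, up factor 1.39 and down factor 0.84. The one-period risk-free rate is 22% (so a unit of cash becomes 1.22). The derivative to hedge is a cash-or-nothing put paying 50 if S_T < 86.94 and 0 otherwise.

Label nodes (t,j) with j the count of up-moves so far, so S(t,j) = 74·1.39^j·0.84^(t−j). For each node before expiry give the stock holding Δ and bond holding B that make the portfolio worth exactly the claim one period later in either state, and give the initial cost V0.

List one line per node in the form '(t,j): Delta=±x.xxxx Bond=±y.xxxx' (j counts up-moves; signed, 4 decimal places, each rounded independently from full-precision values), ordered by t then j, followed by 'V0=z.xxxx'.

(0,0): Delta=-1.2285 Bond=103.5768
V0=12.6677

No-arbitrage ⇒ martingale measure with p* = (R−d)/(u−d) = 0.6909.
Terminal values V(1,·): V(1,0)=50.0000, V(1,1)=0.0000
  t=0,j=0: stock 74.0000 → up 102.8600 (V=0.0000), down 62.1600 (V=50.0000). Price 12.6677; hedge Δ=-1.2285, bond B=103.5768.
Check: Δ(0,0)·S0 + B(0,0) = 12.6677 = V0.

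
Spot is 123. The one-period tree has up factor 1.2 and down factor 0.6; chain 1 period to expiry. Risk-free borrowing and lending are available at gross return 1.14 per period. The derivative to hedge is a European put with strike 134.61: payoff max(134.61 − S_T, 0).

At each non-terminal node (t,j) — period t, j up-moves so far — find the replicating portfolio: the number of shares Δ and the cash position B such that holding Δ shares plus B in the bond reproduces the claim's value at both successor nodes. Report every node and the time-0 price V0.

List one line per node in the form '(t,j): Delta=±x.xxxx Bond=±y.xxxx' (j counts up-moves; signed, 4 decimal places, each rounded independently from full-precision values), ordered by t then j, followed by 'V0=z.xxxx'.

(0,0): Delta=-0.8240 Bond=106.6842
V0=5.3342

Risk-neutral probability p* = (R−d)/(u−d) = (1.14−0.6)/(1.2−0.6) = 0.9000.
Terminal payoffs: V(1,0)=60.8100, V(1,1)=0.0000
  t=0,j=0: stock 123.0000 → up 147.6000 (V=0.0000), down 73.8000 (V=60.8100). Price 5.3342; hedge Δ=-0.8240, bond B=106.6842.
Each (Δ,B) replicates both successor values, so the strategy is self-financing and V0 is arbitrage-free.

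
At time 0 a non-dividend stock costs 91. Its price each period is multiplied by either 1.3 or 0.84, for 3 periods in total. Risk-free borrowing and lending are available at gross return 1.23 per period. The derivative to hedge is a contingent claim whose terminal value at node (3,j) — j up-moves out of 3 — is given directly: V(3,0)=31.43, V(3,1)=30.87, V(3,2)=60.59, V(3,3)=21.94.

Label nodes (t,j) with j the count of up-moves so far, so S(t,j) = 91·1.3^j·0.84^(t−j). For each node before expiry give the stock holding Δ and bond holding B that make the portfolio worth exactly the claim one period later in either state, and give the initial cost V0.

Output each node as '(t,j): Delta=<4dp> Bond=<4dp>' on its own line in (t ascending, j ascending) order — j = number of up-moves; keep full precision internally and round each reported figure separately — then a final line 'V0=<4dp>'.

(0,0): Delta=-0.3178 Bond=47.8262
(1,0): Delta=0.5806 Bond=-9.8498
(1,1): Delta=-0.4220 Bond=71.1526
(2,0): Delta=-0.0190 Bond=26.3842
(2,1): Delta=0.6502 Bond=-19.0255
(2,2): Delta=-0.5463 Bond=106.6409
V0=18.9065

Under the risk-neutral measure, an up-move has probability p* = (R−d)/(u−d) = 0.8478 and values discount at R = 1.23.
Payoff layer (t=3): V(3,0)=31.4300, V(3,1)=30.8700, V(3,2)=60.5900, V(3,3)=21.9400
Node (2,0) S=64.2096: V=(p*·30.8700+(1−p*)·31.4300)/1.23=25.1668; Δ=(30.8700−31.4300)/(83.4725−53.9361)=-0.0190; B=V−Δ·S=26.3842
Node (2,1) S=99.3720: V=(p*·60.5900+(1−p*)·30.8700)/1.23=45.5832; Δ=(60.5900−30.8700)/(129.1836−83.4725)=0.6502; B=V−Δ·S=-19.0255
Node (2,2) S=153.7900: V=(p*·21.9400+(1−p*)·60.5900)/1.23=22.6191; Δ=(21.9400−60.5900)/(199.9270−129.1836)=-0.5463; B=V−Δ·S=106.6409
Node (1,0) S=76.4400: V=(p*·45.5832+(1−p*)·25.1668)/1.23=34.5337; Δ=(45.5832−25.1668)/(99.3720−64.2096)=0.5806; B=V−Δ·S=-9.8498
Node (1,1) S=118.3000: V=(p*·22.6191+(1−p*)·45.5832)/1.23=21.2306; Δ=(22.6191−45.5832)/(153.7900−99.3720)=-0.4220; B=V−Δ·S=71.1526
Node (0,0) S=91.0000: V=(p*·21.2306+(1−p*)·34.5337)/1.23=18.9065; Δ=(21.2306−34.5337)/(118.3000−76.4400)=-0.3178; B=V−Δ·S=47.8262
Check: Δ(0,0)·S0 + B(0,0) = 18.9065 = V0.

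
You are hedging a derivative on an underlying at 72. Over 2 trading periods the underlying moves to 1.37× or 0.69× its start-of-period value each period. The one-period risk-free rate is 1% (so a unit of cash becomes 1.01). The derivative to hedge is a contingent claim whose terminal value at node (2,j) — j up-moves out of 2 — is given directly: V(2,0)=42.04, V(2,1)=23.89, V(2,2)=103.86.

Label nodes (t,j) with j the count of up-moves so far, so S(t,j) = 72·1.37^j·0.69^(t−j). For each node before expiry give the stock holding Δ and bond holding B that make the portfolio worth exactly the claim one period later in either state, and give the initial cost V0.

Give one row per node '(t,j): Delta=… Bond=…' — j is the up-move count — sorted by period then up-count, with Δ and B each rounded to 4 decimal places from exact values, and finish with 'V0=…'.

Risk-neutral probability p* = (R−d)/(u−d) = (1.01−0.69)/(1.37−0.69) = 0.4706.
Payoff layer (t=2): V(2,0)=42.0400, V(2,1)=23.8900, V(2,2)=103.8600
(1,0): S=49.6800. Δ = (V_up−V_dn)/(S_up−S_dn) = (23.8900−42.0400)/(68.0616−34.2792) = -0.5373. V = [p*·23.8900 + (1−p*)·42.0400]/1.01 = 33.1672. B = V − Δ·S = 59.8583.
(1,1): S=98.6400. Δ = (V_up−V_dn)/(S_up−S_dn) = (103.8600−23.8900)/(135.1368−68.0616) = 1.1922. V = [p*·103.8600 + (1−p*)·23.8900]/1.01 = 60.9138. B = V − Δ·S = -56.6891.
(0,0): S=72.0000. Δ = (V_up−V_dn)/(S_up−S_dn) = (60.9138−33.1672)/(98.6400−49.6800) = 0.5667. V = [p*·60.9138 + (1−p*)·33.1672]/1.01 = 45.7667. B = V − Δ·S = 4.9628.
Root portfolio cost Δ·72+B reproduces V0=45.7667.

(0,0): Delta=0.5667 Bond=4.9628
(1,0): Delta=-0.5373 Bond=59.8583
(1,1): Delta=1.1922 Bond=-56.6891
V0=45.7667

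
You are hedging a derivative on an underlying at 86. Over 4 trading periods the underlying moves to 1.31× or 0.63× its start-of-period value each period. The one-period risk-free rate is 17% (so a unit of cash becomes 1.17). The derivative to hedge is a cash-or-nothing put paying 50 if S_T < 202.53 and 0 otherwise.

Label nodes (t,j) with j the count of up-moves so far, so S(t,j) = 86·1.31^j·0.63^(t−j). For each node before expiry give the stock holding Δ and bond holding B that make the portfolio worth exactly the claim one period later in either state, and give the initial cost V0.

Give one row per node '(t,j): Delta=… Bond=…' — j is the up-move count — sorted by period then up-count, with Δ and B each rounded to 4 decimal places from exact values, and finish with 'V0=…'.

Risk-neutral probability p* = (R−d)/(u−d) = (1.17−0.63)/(1.31−0.63) = 0.7941.
Payoff layer (t=4): V(4,0)=50.0000, V(4,1)=50.0000, V(4,2)=50.0000, V(4,3)=50.0000, V(4,4)=0.0000
(3,0): S=21.5040. Δ = (V_up−V_dn)/(S_up−S_dn) = (50.0000−50.0000)/(28.1703−13.5475) = 0.0000. V = [p*·50.0000 + (1−p*)·50.0000]/1.17 = 42.7350. B = V − Δ·S = 42.7350.
(3,1): S=44.7148. Δ = (V_up−V_dn)/(S_up−S_dn) = (50.0000−50.0000)/(58.5763−28.1703) = 0.0000. V = [p*·50.0000 + (1−p*)·50.0000]/1.17 = 42.7350. B = V − Δ·S = 42.7350.
(3,2): S=92.9783. Δ = (V_up−V_dn)/(S_up−S_dn) = (50.0000−50.0000)/(121.8016−58.5763) = 0.0000. V = [p*·50.0000 + (1−p*)·50.0000]/1.17 = 42.7350. B = V − Δ·S = 42.7350.
(3,3): S=193.3358. Δ = (V_up−V_dn)/(S_up−S_dn) = (0.0000−50.0000)/(253.2699−121.8016) = -0.3803. V = [p*·0.0000 + (1−p*)·50.0000]/1.17 = 8.7984. B = V − Δ·S = 82.3278.
(2,0): S=34.1334. Δ = (V_up−V_dn)/(S_up−S_dn) = (42.7350−42.7350)/(44.7148−21.5040) = 0.0000. V = [p*·42.7350 + (1−p*)·42.7350]/1.17 = 36.5257. B = V − Δ·S = 36.5257.
(2,1): S=70.9758. Δ = (V_up−V_dn)/(S_up−S_dn) = (42.7350−42.7350)/(92.9783−44.7148) = 0.0000. V = [p*·42.7350 + (1−p*)·42.7350]/1.17 = 36.5257. B = V − Δ·S = 36.5257.
(2,2): S=147.5846. Δ = (V_up−V_dn)/(S_up−S_dn) = (8.7984−42.7350)/(193.3358−92.9783) = -0.3382. V = [p*·8.7984 + (1−p*)·42.7350]/1.17 = 13.4918. B = V − Δ·S = 63.3986.
(1,0): S=54.1800. Δ = (V_up−V_dn)/(S_up−S_dn) = (36.5257−36.5257)/(70.9758−34.1334) = 0.0000. V = [p*·36.5257 + (1−p*)·36.5257]/1.17 = 31.2185. B = V − Δ·S = 31.2185.
(1,1): S=112.6600. Δ = (V_up−V_dn)/(S_up−S_dn) = (13.4918−36.5257)/(147.5846−70.9758) = -0.3007. V = [p*·13.4918 + (1−p*)·36.5257]/1.17 = 15.5846. B = V − Δ·S = 49.4581.
(0,0): S=86.0000. Δ = (V_up−V_dn)/(S_up−S_dn) = (15.5846−31.2185)/(112.6600−54.1800) = -0.2673. V = [p*·15.5846 + (1−p*)·31.2185]/1.17 = 16.0713. B = V − Δ·S = 39.0623.
Each (Δ,B) replicates both successor values, so the strategy is self-financing and V0 is arbitrage-free.

(0,0): Delta=-0.2673 Bond=39.0623
(1,0): Delta=0.0000 Bond=31.2185
(1,1): Delta=-0.3007 Bond=49.4581
(2,0): Delta=0.0000 Bond=36.5257
(2,1): Delta=0.0000 Bond=36.5257
(2,2): Delta=-0.3382 Bond=63.3986
(3,0): Delta=0.0000 Bond=42.7350
(3,1): Delta=0.0000 Bond=42.7350
(3,2): Delta=0.0000 Bond=42.7350
(3,3): Delta=-0.3803 Bond=82.3278
V0=16.0713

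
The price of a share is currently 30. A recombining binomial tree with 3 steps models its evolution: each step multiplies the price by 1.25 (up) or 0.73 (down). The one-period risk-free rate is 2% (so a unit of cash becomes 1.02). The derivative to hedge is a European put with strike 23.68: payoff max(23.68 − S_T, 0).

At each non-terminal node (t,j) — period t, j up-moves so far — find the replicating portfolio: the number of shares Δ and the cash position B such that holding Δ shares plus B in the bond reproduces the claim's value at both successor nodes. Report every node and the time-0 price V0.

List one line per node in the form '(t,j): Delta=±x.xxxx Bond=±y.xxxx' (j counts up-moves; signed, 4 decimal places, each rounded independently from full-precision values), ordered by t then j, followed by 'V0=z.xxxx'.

(0,0): Delta=-0.2126 Bond=8.4961
(1,0): Delta=-0.4940 Bond=14.8299
(1,1): Delta=-0.0822 Bond=3.7774
(2,0): Delta=-1.0000 Bond=23.2157
(2,1): Delta=-0.2597 Bond=8.7110
(2,2): Delta=0.0000 Bond=0.0000
V0=2.1193

Risk-neutral probability p* = (R−d)/(u−d) = (1.02−0.73)/(1.25−0.73) = 0.5577.
At expiry t=3: V(3,0)=12.0095, V(3,1)=3.6963, V(3,2)=0.0000, V(3,3)=0.0000
Node (2,0) S=15.9870: V=(p*·3.6963+(1−p*)·12.0095)/1.02=7.2287; Δ=(3.6963−12.0095)/(19.9837−11.6705)=-1.0000; B=V−Δ·S=23.2157
Node (2,1) S=27.3750: V=(p*·0.0000+(1−p*)·3.6963)/1.02=1.6028; Δ=(0.0000−3.6963)/(34.2188−19.9838)=-0.2597; B=V−Δ·S=8.7110
Node (2,2) S=46.8750: V=(p*·0.0000+(1−p*)·0.0000)/1.02=0.0000; Δ=(0.0000−0.0000)/(58.5938−34.2188)=0.0000; B=V−Δ·S=0.0000
Node (1,0) S=21.9000: V=(p*·1.6028+(1−p*)·7.2287)/1.02=4.0110; Δ=(1.6028−7.2287)/(27.3750−15.9870)=-0.4940; B=V−Δ·S=14.8299
Node (1,1) S=37.5000: V=(p*·0.0000+(1−p*)·1.6028)/1.02=0.6950; Δ=(0.0000−1.6028)/(46.8750−27.3750)=-0.0822; B=V−Δ·S=3.7774
Node (0,0) S=30.0000: V=(p*·0.6950+(1−p*)·4.0110)/1.02=2.1193; Δ=(0.6950−4.0110)/(37.5000−21.9000)=-0.2126; B=V−Δ·S=8.4961
Check: Δ(0,0)·S0 + B(0,0) = 2.1193 = V0.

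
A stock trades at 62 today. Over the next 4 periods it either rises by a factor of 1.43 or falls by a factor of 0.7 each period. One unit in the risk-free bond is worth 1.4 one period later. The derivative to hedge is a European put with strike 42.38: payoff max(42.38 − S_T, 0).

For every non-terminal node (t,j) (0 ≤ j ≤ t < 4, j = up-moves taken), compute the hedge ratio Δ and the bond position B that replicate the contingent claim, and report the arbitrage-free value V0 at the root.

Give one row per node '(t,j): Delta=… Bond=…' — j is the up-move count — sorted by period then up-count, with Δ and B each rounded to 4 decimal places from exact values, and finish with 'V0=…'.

Risk-neutral probability p* = (R−d)/(u−d) = (1.4−0.7)/(1.43−0.7) = 0.9589.
Terminal values V(4,·): V(4,0)=27.4938, V(4,1)=11.9696, V(4,2)=0.0000, V(4,3)=0.0000, V(4,4)=0.0000
(3,0): S=21.2660. Δ = (V_up−V_dn)/(S_up−S_dn) = (11.9696−27.4938)/(30.4104−14.8862) = -1.0000. V = [p*·11.9696 + (1−p*)·27.4938]/1.4 = 9.0054. B = V − Δ·S = 30.2714.
(3,1): S=43.4434. Δ = (V_up−V_dn)/(S_up−S_dn) = (0.0000−11.9696)/(62.1241−30.4104) = -0.3774. V = [p*·0.0000 + (1−p*)·11.9696]/1.4 = 0.3514. B = V − Δ·S = 16.7481.
(3,2): S=88.7487. Δ = (V_up−V_dn)/(S_up−S_dn) = (0.0000−0.0000)/(126.9106−62.1241) = 0.0000. V = [p*·0.0000 + (1−p*)·0.0000]/1.4 = 0.0000. B = V − Δ·S = 0.0000.
(3,3): S=181.3008. Δ = (V_up−V_dn)/(S_up−S_dn) = (0.0000−0.0000)/(259.2602−126.9106) = 0.0000. V = [p*·0.0000 + (1−p*)·0.0000]/1.4 = 0.0000. B = V − Δ·S = 0.0000.
(2,0): S=30.3800. Δ = (V_up−V_dn)/(S_up−S_dn) = (0.3514−9.0054)/(43.4434−21.2660) = -0.3902. V = [p*·0.3514 + (1−p*)·9.0054]/1.4 = 0.5050. B = V − Δ·S = 12.3599.
(2,1): S=62.0620. Δ = (V_up−V_dn)/(S_up−S_dn) = (0.0000−0.3514)/(88.7487−43.4434) = -0.0078. V = [p*·0.0000 + (1−p*)·0.3514]/1.4 = 0.0103. B = V − Δ·S = 0.4916.
(2,2): S=126.7838. Δ = (V_up−V_dn)/(S_up−S_dn) = (0.0000−0.0000)/(181.3008−88.7487) = 0.0000. V = [p*·0.0000 + (1−p*)·0.0000]/1.4 = 0.0000. B = V − Δ·S = 0.0000.
(1,0): S=43.4000. Δ = (V_up−V_dn)/(S_up−S_dn) = (0.0103−0.5050)/(62.0620−30.3800) = -0.0156. V = [p*·0.0103 + (1−p*)·0.5050]/1.4 = 0.0219. B = V − Δ·S = 0.6995.
(1,1): S=88.6600. Δ = (V_up−V_dn)/(S_up−S_dn) = (0.0000−0.0103)/(126.7838−62.0620) = -0.0002. V = [p*·0.0000 + (1−p*)·0.0103]/1.4 = 0.0003. B = V − Δ·S = 0.0144.
(0,0): S=62.0000. Δ = (V_up−V_dn)/(S_up−S_dn) = (0.0003−0.0219)/(88.6600−43.4000) = -0.0005. V = [p*·0.0003 + (1−p*)·0.0219]/1.4 = 0.0008. B = V − Δ·S = 0.0304.
Each (Δ,B) replicates both successor values, so the strategy is self-financing and V0 is arbitrage-free.

(0,0): Delta=-0.0005 Bond=0.0304
(1,0): Delta=-0.0156 Bond=0.6995
(1,1): Delta=-0.0002 Bond=0.0144
(2,0): Delta=-0.3902 Bond=12.3599
(2,1): Delta=-0.0078 Bond=0.4916
(2,2): Delta=0.0000 Bond=0.0000
(3,0): Delta=-1.0000 Bond=30.2714
(3,1): Delta=-0.3774 Bond=16.7481
(3,2): Delta=0.0000 Bond=0.0000
(3,3): Delta=0.0000 Bond=0.0000
V0=0.0008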